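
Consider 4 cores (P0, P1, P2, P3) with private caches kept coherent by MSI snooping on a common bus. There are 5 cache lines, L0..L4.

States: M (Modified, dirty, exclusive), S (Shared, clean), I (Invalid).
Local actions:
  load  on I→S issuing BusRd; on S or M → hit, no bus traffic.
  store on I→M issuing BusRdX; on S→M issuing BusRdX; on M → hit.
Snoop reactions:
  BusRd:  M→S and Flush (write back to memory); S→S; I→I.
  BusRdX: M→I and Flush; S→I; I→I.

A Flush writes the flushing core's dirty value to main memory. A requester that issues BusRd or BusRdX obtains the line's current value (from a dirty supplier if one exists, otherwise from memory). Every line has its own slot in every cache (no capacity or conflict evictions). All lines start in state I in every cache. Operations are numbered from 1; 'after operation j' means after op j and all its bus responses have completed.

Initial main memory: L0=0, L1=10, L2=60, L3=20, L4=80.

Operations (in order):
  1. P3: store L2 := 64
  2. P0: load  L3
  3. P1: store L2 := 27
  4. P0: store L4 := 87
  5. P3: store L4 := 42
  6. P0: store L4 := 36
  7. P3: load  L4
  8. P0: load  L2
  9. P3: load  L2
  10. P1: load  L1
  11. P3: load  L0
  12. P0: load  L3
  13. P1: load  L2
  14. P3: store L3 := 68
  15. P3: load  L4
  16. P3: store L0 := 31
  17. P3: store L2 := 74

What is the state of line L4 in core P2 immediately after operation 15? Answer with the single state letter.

state = I

1. P3: store L2 := 64  bus=[BusRdX]  L2: P0=I P1=I P2=I P3=M  mem[L2]=60
2. P0: load  L3  bus=[BusRd]  L3: P0=S P1=I P2=I P3=I  mem[L3]=20
3. P1: store L2 := 27  bus=[BusRdX,Flush]  L2: P0=I P1=M P2=I P3=I  mem[L2]=64
4. P0: store L4 := 87  bus=[BusRdX]  L4: P0=M P1=I P2=I P3=I  mem[L4]=80
5. P3: store L4 := 42  bus=[BusRdX,Flush]  L4: P0=I P1=I P2=I P3=M  mem[L4]=87
6. P0: store L4 := 36  bus=[BusRdX,Flush]  L4: P0=M P1=I P2=I P3=I  mem[L4]=42
7. P3: load  L4  bus=[BusRd,Flush]  L4: P0=S P1=I P2=I P3=S  mem[L4]=36
8. P0: load  L2  bus=[BusRd,Flush]  L2: P0=S P1=S P2=I P3=I  mem[L2]=27
9. P3: load  L2  bus=[BusRd]  L2: P0=S P1=S P2=I P3=S  mem[L2]=27
10. P1: load  L1  bus=[BusRd]  L1: P0=I P1=S P2=I P3=I  mem[L1]=10
11. P3: load  L0  bus=[BusRd]  L0: P0=I P1=I P2=I P3=S  mem[L0]=0
12. P0: load  L3  bus=[-]  L3: P0=S P1=I P2=I P3=I  mem[L3]=20
13. P1: load  L2  bus=[-]  L2: P0=S P1=S P2=I P3=S  mem[L2]=27
14. P3: store L3 := 68  bus=[BusRdX]  L3: P0=I P1=I P2=I P3=M  mem[L3]=20
15. P3: load  L4  bus=[-]  L4: P0=S P1=I P2=I P3=S  mem[L4]=36
16. P3: store L0 := 31  bus=[BusRdX]  L0: P0=I P1=I P2=I P3=M  mem[L0]=0
17. P3: store L2 := 74  bus=[BusRdX]  L2: P0=I P1=I P2=I P3=M  mem[L2]=27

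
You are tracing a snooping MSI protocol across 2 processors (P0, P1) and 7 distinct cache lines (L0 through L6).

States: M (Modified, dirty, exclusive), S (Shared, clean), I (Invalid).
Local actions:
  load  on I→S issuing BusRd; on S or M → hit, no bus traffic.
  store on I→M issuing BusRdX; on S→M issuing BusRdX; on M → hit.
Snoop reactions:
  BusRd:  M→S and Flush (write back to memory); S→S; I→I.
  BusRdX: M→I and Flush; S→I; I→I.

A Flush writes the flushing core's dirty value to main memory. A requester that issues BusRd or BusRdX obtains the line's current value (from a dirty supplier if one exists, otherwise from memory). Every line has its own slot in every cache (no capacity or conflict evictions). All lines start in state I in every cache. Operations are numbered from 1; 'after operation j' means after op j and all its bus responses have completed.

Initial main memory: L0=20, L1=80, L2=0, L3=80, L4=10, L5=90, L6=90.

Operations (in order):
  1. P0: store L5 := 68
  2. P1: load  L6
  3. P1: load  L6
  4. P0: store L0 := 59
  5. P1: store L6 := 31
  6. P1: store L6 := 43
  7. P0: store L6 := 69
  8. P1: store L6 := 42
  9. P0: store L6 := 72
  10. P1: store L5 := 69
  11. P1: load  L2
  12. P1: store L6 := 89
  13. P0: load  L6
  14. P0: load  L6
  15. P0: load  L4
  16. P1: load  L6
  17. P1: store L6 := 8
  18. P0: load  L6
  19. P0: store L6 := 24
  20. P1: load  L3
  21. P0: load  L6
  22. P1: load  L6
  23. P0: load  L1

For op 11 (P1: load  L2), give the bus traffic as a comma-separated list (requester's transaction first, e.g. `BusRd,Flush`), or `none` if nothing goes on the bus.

bus = BusRd

[1] P0: store L5 := 68 | P0:M(68), P1:I | bus: BusRdX
[2] P1: load  L6 | P0:I, P1:S(90) | bus: BusRd
[3] P1: load  L6 | P0:I, P1:S(90) | bus: none
[4] P0: store L0 := 59 | P0:M(59), P1:I | bus: BusRdX
[5] P1: store L6 := 31 | P0:I, P1:M(31) | bus: BusRdX
[6] P1: store L6 := 43 | P0:I, P1:M(43) | bus: none
[7] P0: store L6 := 69 | P0:M(69), P1:I | bus: BusRdX,Flush
[8] P1: store L6 := 42 | P0:I, P1:M(42) | bus: BusRdX,Flush
[9] P0: store L6 := 72 | P0:M(72), P1:I | bus: BusRdX,Flush
[10] P1: store L5 := 69 | P0:I, P1:M(69) | bus: BusRdX,Flush
[11] P1: load  L2 | P0:I, P1:S(0) | bus: BusRd
[12] P1: store L6 := 89 | P0:I, P1:M(89) | bus: BusRdX,Flush
[13] P0: load  L6 | P0:S(89), P1:S(89) | bus: BusRd,Flush
[14] P0: load  L6 | P0:S(89), P1:S(89) | bus: none
[15] P0: load  L4 | P0:S(10), P1:I | bus: BusRd
[16] P1: load  L6 | P0:S(89), P1:S(89) | bus: none
[17] P1: store L6 := 8 | P0:I, P1:M(8) | bus: BusRdX
[18] P0: load  L6 | P0:S(8), P1:S(8) | bus: BusRd,Flush
[19] P0: store L6 := 24 | P0:M(24), P1:I | bus: BusRdX
[20] P1: load  L3 | P0:I, P1:S(80) | bus: BusRd
[21] P0: load  L6 | P0:M(24), P1:I | bus: none
[22] P1: load  L6 | P0:S(24), P1:S(24) | bus: BusRd,Flush
[23] P0: load  L1 | P0:S(80), P1:I | bus: BusRd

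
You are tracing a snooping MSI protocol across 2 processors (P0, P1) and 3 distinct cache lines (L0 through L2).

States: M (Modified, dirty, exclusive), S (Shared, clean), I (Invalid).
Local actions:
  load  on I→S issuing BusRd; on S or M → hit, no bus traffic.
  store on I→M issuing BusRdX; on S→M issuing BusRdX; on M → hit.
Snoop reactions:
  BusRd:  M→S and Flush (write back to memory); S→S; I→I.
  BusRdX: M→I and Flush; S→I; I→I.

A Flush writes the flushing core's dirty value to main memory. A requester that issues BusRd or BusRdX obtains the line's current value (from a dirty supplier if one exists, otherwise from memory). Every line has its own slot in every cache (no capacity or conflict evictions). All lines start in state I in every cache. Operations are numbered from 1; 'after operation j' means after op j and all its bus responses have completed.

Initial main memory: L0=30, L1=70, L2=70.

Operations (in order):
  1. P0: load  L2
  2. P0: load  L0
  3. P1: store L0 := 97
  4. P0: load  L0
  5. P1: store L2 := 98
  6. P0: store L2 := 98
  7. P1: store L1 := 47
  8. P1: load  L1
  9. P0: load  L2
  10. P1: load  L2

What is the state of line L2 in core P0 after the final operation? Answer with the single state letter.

state = S

step 1: P0: load  L2  ⟶  SI  (L2)  txn=BusRd  M[L2]=70
step 2: P0: load  L0  ⟶  SI  (L0)  txn=BusRd  M[L0]=30
step 3: P1: store L0 := 97  ⟶  IM  (L0)  txn=BusRdX  M[L0]=30
step 4: P0: load  L0  ⟶  SS  (L0)  txn=BusRd+Flush  M[L0]=97
step 5: P1: store L2 := 98  ⟶  IM  (L2)  txn=BusRdX  M[L2]=70
step 6: P0: store L2 := 98  ⟶  MI  (L2)  txn=BusRdX+Flush  M[L2]=98
step 7: P1: store L1 := 47  ⟶  IM  (L1)  txn=BusRdX  M[L1]=70
step 8: P1: load  L1  ⟶  IM  (L1)  txn=∅  M[L1]=70
step 9: P0: load  L2  ⟶  MI  (L2)  txn=∅  M[L2]=98
step 10: P1: load  L2  ⟶  SS  (L2)  txn=BusRd+Flush  M[L2]=98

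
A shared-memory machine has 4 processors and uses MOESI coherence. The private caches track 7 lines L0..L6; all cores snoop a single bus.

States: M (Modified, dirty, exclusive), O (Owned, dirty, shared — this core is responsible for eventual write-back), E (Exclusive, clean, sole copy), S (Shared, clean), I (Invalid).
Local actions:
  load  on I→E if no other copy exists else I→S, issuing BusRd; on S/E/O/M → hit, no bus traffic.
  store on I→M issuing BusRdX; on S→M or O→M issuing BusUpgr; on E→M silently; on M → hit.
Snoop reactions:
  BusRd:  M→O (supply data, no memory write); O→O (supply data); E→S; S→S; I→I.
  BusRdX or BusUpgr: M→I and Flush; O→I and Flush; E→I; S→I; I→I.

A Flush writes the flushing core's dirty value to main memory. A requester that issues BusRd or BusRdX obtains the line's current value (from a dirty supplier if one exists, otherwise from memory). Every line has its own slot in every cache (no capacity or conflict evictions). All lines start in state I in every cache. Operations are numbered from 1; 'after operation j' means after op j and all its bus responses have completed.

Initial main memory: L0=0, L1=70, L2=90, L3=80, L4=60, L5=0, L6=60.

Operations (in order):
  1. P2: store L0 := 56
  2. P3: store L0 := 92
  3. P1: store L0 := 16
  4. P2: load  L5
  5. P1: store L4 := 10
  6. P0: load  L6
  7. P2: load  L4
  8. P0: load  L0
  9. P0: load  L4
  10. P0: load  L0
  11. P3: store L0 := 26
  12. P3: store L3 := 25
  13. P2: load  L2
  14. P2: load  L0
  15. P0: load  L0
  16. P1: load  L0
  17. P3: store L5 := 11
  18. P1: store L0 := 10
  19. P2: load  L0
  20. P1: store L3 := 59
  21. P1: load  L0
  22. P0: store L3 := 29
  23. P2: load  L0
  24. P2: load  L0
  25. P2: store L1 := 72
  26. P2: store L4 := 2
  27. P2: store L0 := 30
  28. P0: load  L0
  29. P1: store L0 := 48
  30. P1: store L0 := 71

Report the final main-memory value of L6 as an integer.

memory[L6] = 60

  op1 P2: store L0 := 56 → I/I/M/I on L0; bus BusRdX; mem=0
  op2 P3: store L0 := 92 → I/I/I/M on L0; bus BusRdX Flush; mem=56
  op3 P1: store L0 := 16 → I/M/I/I on L0; bus BusRdX Flush; mem=92
  op4 P2: load  L5 → I/I/E/I on L5; bus BusRd; mem=0
  op5 P1: store L4 := 10 → I/M/I/I on L4; bus BusRdX; mem=60
  op6 P0: load  L6 → E/I/I/I on L6; bus BusRd; mem=60
  op7 P2: load  L4 → I/O/S/I on L4; bus BusRd; mem=60
  op8 P0: load  L0 → S/O/I/I on L0; bus BusRd; mem=92
  op9 P0: load  L4 → S/O/S/I on L4; bus BusRd; mem=60
  op10 P0: load  L0 → S/O/I/I on L0; bus (none); mem=92
  op11 P3: store L0 := 26 → I/I/I/M on L0; bus BusRdX Flush; mem=16
  op12 P3: store L3 := 25 → I/I/I/M on L3; bus BusRdX; mem=80
  op13 P2: load  L2 → I/I/E/I on L2; bus BusRd; mem=90
  op14 P2: load  L0 → I/I/S/O on L0; bus BusRd; mem=16
  op15 P0: load  L0 → S/I/S/O on L0; bus BusRd; mem=16
  op16 P1: load  L0 → S/S/S/O on L0; bus BusRd; mem=16
  op17 P3: store L5 := 11 → I/I/I/M on L5; bus BusRdX; mem=0
  op18 P1: store L0 := 10 → I/M/I/I on L0; bus BusUpgr Flush; mem=26
  op19 P2: load  L0 → I/O/S/I on L0; bus BusRd; mem=26
  op20 P1: store L3 := 59 → I/M/I/I on L3; bus BusRdX Flush; mem=25
  op21 P1: load  L0 → I/O/S/I on L0; bus (none); mem=26
  op22 P0: store L3 := 29 → M/I/I/I on L3; bus BusRdX Flush; mem=59
  op23 P2: load  L0 → I/O/S/I on L0; bus (none); mem=26
  op24 P2: load  L0 → I/O/S/I on L0; bus (none); mem=26
  op25 P2: store L1 := 72 → I/I/M/I on L1; bus BusRdX; mem=70
  op26 P2: store L4 := 2 → I/I/M/I on L4; bus BusUpgr Flush; mem=10
  op27 P2: store L0 := 30 → I/I/M/I on L0; bus BusUpgr Flush; mem=10
  op28 P0: load  L0 → S/I/O/I on L0; bus BusRd; mem=10
  op29 P1: store L0 := 48 → I/M/I/I on L0; bus BusRdX Flush; mem=30
  op30 P1: store L0 := 71 → I/M/I/I on L0; bus (none); mem=30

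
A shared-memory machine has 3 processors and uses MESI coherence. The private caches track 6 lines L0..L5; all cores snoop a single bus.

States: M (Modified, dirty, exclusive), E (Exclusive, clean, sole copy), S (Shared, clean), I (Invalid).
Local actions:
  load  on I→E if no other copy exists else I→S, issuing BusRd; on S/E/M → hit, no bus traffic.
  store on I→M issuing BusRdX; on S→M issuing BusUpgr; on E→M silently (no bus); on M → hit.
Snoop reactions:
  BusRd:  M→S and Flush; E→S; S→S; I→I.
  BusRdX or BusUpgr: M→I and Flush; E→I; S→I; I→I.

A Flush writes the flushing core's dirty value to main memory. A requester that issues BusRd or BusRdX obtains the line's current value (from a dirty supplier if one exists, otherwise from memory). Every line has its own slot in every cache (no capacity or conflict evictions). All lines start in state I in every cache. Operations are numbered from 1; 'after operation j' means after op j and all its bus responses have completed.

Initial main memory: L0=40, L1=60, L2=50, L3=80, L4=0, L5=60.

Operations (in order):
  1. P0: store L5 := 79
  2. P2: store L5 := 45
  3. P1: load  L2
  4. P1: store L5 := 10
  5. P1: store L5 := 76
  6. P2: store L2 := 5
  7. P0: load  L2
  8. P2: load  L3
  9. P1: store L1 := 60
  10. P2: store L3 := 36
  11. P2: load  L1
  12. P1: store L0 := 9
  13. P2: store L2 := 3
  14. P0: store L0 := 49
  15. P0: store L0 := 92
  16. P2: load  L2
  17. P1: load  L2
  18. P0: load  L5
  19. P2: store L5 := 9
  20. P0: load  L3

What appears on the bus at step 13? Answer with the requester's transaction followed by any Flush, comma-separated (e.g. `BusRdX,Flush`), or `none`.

  op1 P0: store L5 := 79 → M/I/I on L5; bus BusRdX; mem=60
  op2 P2: store L5 := 45 → I/I/M on L5; bus BusRdX Flush; mem=79
  op3 P1: load  L2 → I/E/I on L2; bus BusRd; mem=50
  op4 P1: store L5 := 10 → I/M/I on L5; bus BusRdX Flush; mem=45
  op5 P1: store L5 := 76 → I/M/I on L5; bus (none); mem=45
  op6 P2: store L2 := 5 → I/I/M on L2; bus BusRdX; mem=50
  op7 P0: load  L2 → S/I/S on L2; bus BusRd Flush; mem=5
  op8 P2: load  L3 → I/I/E on L3; bus BusRd; mem=80
  op9 P1: store L1 := 60 → I/M/I on L1; bus BusRdX; mem=60
  op10 P2: store L3 := 36 → I/I/M on L3; bus (none); mem=80
  op11 P2: load  L1 → I/S/S on L1; bus BusRd Flush; mem=60
  op12 P1: store L0 := 9 → I/M/I on L0; bus BusRdX; mem=40
  op13 P2: store L2 := 3 → I/I/M on L2; bus BusUpgr; mem=5
  op14 P0: store L0 := 49 → M/I/I on L0; bus BusRdX Flush; mem=9
  op15 P0: store L0 := 92 → M/I/I on L0; bus (none); mem=9
  op16 P2: load  L2 → I/I/M on L2; bus (none); mem=5
  op17 P1: load  L2 → I/S/S on L2; bus BusRd Flush; mem=3
  op18 P0: load  L5 → S/S/I on L5; bus BusRd Flush; mem=76
  op19 P2: store L5 := 9 → I/I/M on L5; bus BusRdX; mem=76
  op20 P0: load  L3 → S/I/S on L3; bus BusRd Flush; mem=36

bus = BusUpgr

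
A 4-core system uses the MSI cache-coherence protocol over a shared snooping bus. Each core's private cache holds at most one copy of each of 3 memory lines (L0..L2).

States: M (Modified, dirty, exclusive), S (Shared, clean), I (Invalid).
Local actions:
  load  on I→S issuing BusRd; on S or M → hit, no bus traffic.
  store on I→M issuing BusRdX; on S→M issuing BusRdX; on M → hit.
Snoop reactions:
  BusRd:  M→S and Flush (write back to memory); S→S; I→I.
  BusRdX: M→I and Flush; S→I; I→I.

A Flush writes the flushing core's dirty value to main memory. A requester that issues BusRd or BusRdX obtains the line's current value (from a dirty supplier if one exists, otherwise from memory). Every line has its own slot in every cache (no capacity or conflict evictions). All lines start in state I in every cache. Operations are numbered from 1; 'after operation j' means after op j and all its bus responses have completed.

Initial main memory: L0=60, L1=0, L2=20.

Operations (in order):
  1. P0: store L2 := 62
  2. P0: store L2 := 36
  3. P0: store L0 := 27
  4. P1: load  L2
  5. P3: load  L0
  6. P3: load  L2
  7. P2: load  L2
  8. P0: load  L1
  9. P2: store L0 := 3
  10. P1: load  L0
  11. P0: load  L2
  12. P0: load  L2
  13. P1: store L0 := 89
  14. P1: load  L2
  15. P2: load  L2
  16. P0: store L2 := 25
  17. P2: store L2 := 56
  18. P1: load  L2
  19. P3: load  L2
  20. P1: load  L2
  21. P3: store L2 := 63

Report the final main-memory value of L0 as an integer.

memory[L0] = 3

  op1 P0: store L2 := 62 → M/I/I/I on L2; bus BusRdX; mem=20
  op2 P0: store L2 := 36 → M/I/I/I on L2; bus (none); mem=20
  op3 P0: store L0 := 27 → M/I/I/I on L0; bus BusRdX; mem=60
  op4 P1: load  L2 → S/S/I/I on L2; bus BusRd Flush; mem=36
  op5 P3: load  L0 → S/I/I/S on L0; bus BusRd Flush; mem=27
  op6 P3: load  L2 → S/S/I/S on L2; bus BusRd; mem=36
  op7 P2: load  L2 → S/S/S/S on L2; bus BusRd; mem=36
  op8 P0: load  L1 → S/I/I/I on L1; bus BusRd; mem=0
  op9 P2: store L0 := 3 → I/I/M/I on L0; bus BusRdX; mem=27
  op10 P1: load  L0 → I/S/S/I on L0; bus BusRd Flush; mem=3
  op11 P0: load  L2 → S/S/S/S on L2; bus (none); mem=36
  op12 P0: load  L2 → S/S/S/S on L2; bus (none); mem=36
  op13 P1: store L0 := 89 → I/M/I/I on L0; bus BusRdX; mem=3
  op14 P1: load  L2 → S/S/S/S on L2; bus (none); mem=36
  op15 P2: load  L2 → S/S/S/S on L2; bus (none); mem=36
  op16 P0: store L2 := 25 → M/I/I/I on L2; bus BusRdX; mem=36
  op17 P2: store L2 := 56 → I/I/M/I on L2; bus BusRdX Flush; mem=25
  op18 P1: load  L2 → I/S/S/I on L2; bus BusRd Flush; mem=56
  op19 P3: load  L2 → I/S/S/S on L2; bus BusRd; mem=56
  op20 P1: load  L2 → I/S/S/S on L2; bus (none); mem=56
  op21 P3: store L2 := 63 → I/I/I/M on L2; bus BusRdX; mem=56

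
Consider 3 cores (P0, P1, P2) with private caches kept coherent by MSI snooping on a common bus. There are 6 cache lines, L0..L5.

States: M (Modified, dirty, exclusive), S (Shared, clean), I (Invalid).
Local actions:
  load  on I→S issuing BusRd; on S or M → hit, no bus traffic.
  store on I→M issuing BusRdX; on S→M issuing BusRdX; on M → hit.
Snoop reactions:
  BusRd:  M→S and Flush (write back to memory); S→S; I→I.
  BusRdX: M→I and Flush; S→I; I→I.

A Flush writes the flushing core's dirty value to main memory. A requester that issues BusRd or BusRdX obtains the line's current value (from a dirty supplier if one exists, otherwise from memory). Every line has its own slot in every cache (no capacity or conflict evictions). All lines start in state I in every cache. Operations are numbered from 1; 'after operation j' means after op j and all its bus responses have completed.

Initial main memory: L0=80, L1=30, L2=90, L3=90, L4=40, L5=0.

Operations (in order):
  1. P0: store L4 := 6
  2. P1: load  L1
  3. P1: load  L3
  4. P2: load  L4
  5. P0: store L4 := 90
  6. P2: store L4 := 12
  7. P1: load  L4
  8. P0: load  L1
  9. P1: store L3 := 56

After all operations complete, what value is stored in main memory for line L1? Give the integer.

  op1 P0: store L4 := 6 → M/I/I on L4; bus BusRdX; mem=40
  op2 P1: load  L1 → I/S/I on L1; bus BusRd; mem=30
  op3 P1: load  L3 → I/S/I on L3; bus BusRd; mem=90
  op4 P2: load  L4 → S/I/S on L4; bus BusRd Flush; mem=6
  op5 P0: store L4 := 90 → M/I/I on L4; bus BusRdX; mem=6
  op6 P2: store L4 := 12 → I/I/M on L4; bus BusRdX Flush; mem=90
  op7 P1: load  L4 → I/S/S on L4; bus BusRd Flush; mem=12
  op8 P0: load  L1 → S/S/I on L1; bus BusRd; mem=30
  op9 P1: store L3 := 56 → I/M/I on L3; bus BusRdX; mem=90

memory[L1] = 30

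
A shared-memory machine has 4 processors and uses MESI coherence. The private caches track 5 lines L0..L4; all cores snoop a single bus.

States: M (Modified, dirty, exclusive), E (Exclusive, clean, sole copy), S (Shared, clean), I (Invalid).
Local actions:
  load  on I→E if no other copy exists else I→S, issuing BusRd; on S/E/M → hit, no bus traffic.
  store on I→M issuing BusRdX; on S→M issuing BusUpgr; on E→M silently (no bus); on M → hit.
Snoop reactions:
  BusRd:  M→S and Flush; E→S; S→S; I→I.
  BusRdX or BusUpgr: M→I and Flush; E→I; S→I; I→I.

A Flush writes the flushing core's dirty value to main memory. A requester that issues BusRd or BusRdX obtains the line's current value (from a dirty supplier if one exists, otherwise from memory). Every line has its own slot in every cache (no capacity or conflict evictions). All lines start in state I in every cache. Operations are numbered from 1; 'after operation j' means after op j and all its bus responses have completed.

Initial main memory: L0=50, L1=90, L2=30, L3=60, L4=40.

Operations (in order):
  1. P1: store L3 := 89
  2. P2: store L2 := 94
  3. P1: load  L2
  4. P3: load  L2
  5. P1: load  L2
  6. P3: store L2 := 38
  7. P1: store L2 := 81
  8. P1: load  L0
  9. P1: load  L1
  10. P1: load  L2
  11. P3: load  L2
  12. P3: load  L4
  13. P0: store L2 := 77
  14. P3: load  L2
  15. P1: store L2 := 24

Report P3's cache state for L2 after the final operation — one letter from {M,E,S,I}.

[1] P1: store L3 := 89 | P0:I, P1:M(89), P2:I, P3:I | bus: BusRdX
[2] P2: store L2 := 94 | P0:I, P1:I, P2:M(94), P3:I | bus: BusRdX
[3] P1: load  L2 | P0:I, P1:S(94), P2:S(94), P3:I | bus: BusRd,Flush
[4] P3: load  L2 | P0:I, P1:S(94), P2:S(94), P3:S(94) | bus: BusRd
[5] P1: load  L2 | P0:I, P1:S(94), P2:S(94), P3:S(94) | bus: none
[6] P3: store L2 := 38 | P0:I, P1:I, P2:I, P3:M(38) | bus: BusUpgr
[7] P1: store L2 := 81 | P0:I, P1:M(81), P2:I, P3:I | bus: BusRdX,Flush
[8] P1: load  L0 | P0:I, P1:E(50), P2:I, P3:I | bus: BusRd
[9] P1: load  L1 | P0:I, P1:E(90), P2:I, P3:I | bus: BusRd
[10] P1: load  L2 | P0:I, P1:M(81), P2:I, P3:I | bus: none
[11] P3: load  L2 | P0:I, P1:S(81), P2:I, P3:S(81) | bus: BusRd,Flush
[12] P3: load  L4 | P0:I, P1:I, P2:I, P3:E(40) | bus: BusRd
[13] P0: store L2 := 77 | P0:M(77), P1:I, P2:I, P3:I | bus: BusRdX
[14] P3: load  L2 | P0:S(77), P1:I, P2:I, P3:S(77) | bus: BusRd,Flush
[15] P1: store L2 := 24 | P0:I, P1:M(24), P2:I, P3:I | bus: BusRdX

state = I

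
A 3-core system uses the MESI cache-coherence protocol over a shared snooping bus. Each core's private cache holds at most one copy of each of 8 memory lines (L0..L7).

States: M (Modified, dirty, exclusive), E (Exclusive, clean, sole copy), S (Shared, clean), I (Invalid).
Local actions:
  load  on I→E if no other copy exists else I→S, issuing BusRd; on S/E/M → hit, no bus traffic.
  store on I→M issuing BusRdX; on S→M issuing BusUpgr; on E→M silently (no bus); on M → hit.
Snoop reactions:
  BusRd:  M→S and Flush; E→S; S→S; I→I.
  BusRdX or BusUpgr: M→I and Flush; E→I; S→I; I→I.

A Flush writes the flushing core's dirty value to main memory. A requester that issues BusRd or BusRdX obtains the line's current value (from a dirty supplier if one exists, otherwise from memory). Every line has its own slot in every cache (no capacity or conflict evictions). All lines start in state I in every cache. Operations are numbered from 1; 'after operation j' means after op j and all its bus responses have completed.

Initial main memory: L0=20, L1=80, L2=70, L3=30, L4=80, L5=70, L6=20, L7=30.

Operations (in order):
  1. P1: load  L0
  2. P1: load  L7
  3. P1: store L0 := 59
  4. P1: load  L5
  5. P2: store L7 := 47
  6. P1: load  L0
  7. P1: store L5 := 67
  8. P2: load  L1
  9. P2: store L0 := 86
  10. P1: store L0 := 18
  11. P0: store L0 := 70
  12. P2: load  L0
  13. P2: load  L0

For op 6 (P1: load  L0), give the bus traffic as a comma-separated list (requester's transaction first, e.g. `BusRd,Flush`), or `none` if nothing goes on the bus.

bus = none

step 1: P1: load  L0  ⟶  IEI  (L0)  txn=BusRd  M[L0]=20
step 2: P1: load  L7  ⟶  IEI  (L7)  txn=BusRd  M[L7]=30
step 3: P1: store L0 := 59  ⟶  IMI  (L0)  txn=∅  M[L0]=20
step 4: P1: load  L5  ⟶  IEI  (L5)  txn=BusRd  M[L5]=70
step 5: P2: store L7 := 47  ⟶  IIM  (L7)  txn=BusRdX  M[L7]=30
step 6: P1: load  L0  ⟶  IMI  (L0)  txn=∅  M[L0]=20
step 7: P1: store L5 := 67  ⟶  IMI  (L5)  txn=∅  M[L5]=70
step 8: P2: load  L1  ⟶  IIE  (L1)  txn=BusRd  M[L1]=80
step 9: P2: store L0 := 86  ⟶  IIM  (L0)  txn=BusRdX+Flush  M[L0]=59
step 10: P1: store L0 := 18  ⟶  IMI  (L0)  txn=BusRdX+Flush  M[L0]=86
step 11: P0: store L0 := 70  ⟶  MII  (L0)  txn=BusRdX+Flush  M[L0]=18
step 12: P2: load  L0  ⟶  SIS  (L0)  txn=BusRd+Flush  M[L0]=70
step 13: P2: load  L0  ⟶  SIS  (L0)  txn=∅  M[L0]=70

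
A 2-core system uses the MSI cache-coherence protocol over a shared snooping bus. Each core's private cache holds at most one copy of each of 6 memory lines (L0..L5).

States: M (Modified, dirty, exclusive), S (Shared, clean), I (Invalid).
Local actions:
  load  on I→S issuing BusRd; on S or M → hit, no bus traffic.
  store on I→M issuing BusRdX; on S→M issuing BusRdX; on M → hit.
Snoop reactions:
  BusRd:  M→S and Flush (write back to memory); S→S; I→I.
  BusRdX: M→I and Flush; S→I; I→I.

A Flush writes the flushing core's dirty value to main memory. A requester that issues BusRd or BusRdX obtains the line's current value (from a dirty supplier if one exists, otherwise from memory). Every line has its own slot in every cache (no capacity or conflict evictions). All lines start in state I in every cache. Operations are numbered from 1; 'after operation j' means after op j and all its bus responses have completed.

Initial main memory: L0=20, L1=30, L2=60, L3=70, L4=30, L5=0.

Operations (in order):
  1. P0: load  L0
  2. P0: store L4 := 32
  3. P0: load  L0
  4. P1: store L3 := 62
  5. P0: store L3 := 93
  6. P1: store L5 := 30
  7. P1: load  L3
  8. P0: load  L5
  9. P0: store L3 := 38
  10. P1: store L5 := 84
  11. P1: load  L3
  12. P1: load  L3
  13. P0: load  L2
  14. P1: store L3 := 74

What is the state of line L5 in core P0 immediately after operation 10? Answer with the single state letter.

state = I

1. P0: load  L0  bus=[BusRd]  L0: P0=S P1=I  mem[L0]=20
2. P0: store L4 := 32  bus=[BusRdX]  L4: P0=M P1=I  mem[L4]=30
3. P0: load  L0  bus=[-]  L0: P0=S P1=I  mem[L0]=20
4. P1: store L3 := 62  bus=[BusRdX]  L3: P0=I P1=M  mem[L3]=70
5. P0: store L3 := 93  bus=[BusRdX,Flush]  L3: P0=M P1=I  mem[L3]=62
6. P1: store L5 := 30  bus=[BusRdX]  L5: P0=I P1=M  mem[L5]=0
7. P1: load  L3  bus=[BusRd,Flush]  L3: P0=S P1=S  mem[L3]=93
8. P0: load  L5  bus=[BusRd,Flush]  L5: P0=S P1=S  mem[L5]=30
9. P0: store L3 := 38  bus=[BusRdX]  L3: P0=M P1=I  mem[L3]=93
10. P1: store L5 := 84  bus=[BusRdX]  L5: P0=I P1=M  mem[L5]=30
11. P1: load  L3  bus=[BusRd,Flush]  L3: P0=S P1=S  mem[L3]=38
12. P1: load  L3  bus=[-]  L3: P0=S P1=S  mem[L3]=38
13. P0: load  L2  bus=[BusRd]  L2: P0=S P1=I  mem[L2]=60
14. P1: store L3 := 74  bus=[BusRdX]  L3: P0=I P1=M  mem[L3]=38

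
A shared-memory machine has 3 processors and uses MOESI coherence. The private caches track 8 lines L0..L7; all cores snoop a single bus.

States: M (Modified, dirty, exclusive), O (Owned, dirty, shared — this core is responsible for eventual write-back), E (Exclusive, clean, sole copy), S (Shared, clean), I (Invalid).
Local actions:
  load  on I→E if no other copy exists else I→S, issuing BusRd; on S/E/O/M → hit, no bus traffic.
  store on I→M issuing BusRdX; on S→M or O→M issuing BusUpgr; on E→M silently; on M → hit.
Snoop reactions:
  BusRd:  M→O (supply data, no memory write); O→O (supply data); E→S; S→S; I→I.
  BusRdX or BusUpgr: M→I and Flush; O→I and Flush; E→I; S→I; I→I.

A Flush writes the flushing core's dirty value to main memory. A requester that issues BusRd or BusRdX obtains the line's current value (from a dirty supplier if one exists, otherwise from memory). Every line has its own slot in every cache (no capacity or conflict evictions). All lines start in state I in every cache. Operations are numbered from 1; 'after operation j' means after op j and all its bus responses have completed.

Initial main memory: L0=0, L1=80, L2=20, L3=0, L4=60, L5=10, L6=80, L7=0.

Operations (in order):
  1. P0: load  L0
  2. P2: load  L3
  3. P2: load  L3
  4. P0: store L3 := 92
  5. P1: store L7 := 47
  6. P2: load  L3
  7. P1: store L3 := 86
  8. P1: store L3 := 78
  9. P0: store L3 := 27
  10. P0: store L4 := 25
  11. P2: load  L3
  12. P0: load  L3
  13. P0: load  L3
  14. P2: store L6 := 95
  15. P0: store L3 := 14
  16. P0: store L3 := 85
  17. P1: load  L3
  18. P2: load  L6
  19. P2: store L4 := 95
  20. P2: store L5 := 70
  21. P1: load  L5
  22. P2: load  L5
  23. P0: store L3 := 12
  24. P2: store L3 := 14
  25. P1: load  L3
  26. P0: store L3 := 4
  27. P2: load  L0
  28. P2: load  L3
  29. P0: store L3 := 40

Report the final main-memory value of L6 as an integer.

  op1 P0: load  L0 → E/I/I on L0; bus BusRd; mem=0
  op2 P2: load  L3 → I/I/E on L3; bus BusRd; mem=0
  op3 P2: load  L3 → I/I/E on L3; bus (none); mem=0
  op4 P0: store L3 := 92 → M/I/I on L3; bus BusRdX; mem=0
  op5 P1: store L7 := 47 → I/M/I on L7; bus BusRdX; mem=0
  op6 P2: load  L3 → O/I/S on L3; bus BusRd; mem=0
  op7 P1: store L3 := 86 → I/M/I on L3; bus BusRdX Flush; mem=92
  op8 P1: store L3 := 78 → I/M/I on L3; bus (none); mem=92
  op9 P0: store L3 := 27 → M/I/I on L3; bus BusRdX Flush; mem=78
  op10 P0: store L4 := 25 → M/I/I on L4; bus BusRdX; mem=60
  op11 P2: load  L3 → O/I/S on L3; bus BusRd; mem=78
  op12 P0: load  L3 → O/I/S on L3; bus (none); mem=78
  op13 P0: load  L3 → O/I/S on L3; bus (none); mem=78
  op14 P2: store L6 := 95 → I/I/M on L6; bus BusRdX; mem=80
  op15 P0: store L3 := 14 → M/I/I on L3; bus BusUpgr; mem=78
  op16 P0: store L3 := 85 → M/I/I on L3; bus (none); mem=78
  op17 P1: load  L3 → O/S/I on L3; bus BusRd; mem=78
  op18 P2: load  L6 → I/I/M on L6; bus (none); mem=80
  op19 P2: store L4 := 95 → I/I/M on L4; bus BusRdX Flush; mem=25
  op20 P2: store L5 := 70 → I/I/M on L5; bus BusRdX; mem=10
  op21 P1: load  L5 → I/S/O on L5; bus BusRd; mem=10
  op22 P2: load  L5 → I/S/O on L5; bus (none); mem=10
  op23 P0: store L3 := 12 → M/I/I on L3; bus BusUpgr; mem=78
  op24 P2: store L3 := 14 → I/I/M on L3; bus BusRdX Flush; mem=12
  op25 P1: load  L3 → I/S/O on L3; bus BusRd; mem=12
  op26 P0: store L3 := 4 → M/I/I on L3; bus BusRdX Flush; mem=14
  op27 P2: load  L0 → S/I/S on L0; bus BusRd; mem=0
  op28 P2: load  L3 → O/I/S on L3; bus BusRd; mem=14
  op29 P0: store L3 := 40 → M/I/I on L3; bus BusUpgr; mem=14

memory[L6] = 80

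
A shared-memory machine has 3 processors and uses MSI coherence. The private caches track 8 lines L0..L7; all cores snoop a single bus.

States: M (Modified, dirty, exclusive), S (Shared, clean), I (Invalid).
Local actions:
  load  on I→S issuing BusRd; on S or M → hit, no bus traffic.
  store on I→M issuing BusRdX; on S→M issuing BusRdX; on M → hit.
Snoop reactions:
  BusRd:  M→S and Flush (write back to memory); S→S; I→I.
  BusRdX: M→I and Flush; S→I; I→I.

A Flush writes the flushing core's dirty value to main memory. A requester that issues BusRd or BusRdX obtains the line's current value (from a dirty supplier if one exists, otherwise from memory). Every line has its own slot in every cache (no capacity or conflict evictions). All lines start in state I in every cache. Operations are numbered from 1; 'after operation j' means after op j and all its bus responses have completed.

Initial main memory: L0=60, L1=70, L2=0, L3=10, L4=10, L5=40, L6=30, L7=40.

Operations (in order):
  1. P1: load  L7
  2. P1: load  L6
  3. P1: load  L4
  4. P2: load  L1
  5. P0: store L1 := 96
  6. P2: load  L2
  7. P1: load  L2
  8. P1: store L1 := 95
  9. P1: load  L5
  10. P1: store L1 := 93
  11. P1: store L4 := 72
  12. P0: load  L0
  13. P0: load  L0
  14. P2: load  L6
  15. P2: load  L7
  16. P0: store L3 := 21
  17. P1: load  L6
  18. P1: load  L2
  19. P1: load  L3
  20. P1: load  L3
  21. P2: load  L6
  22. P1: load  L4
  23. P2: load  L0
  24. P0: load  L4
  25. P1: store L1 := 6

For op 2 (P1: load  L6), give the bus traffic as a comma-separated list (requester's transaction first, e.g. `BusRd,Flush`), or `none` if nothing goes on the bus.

  op1 P1: load  L7 → I/S/I on L7; bus BusRd; mem=40
  op2 P1: load  L6 → I/S/I on L6; bus BusRd; mem=30
  op3 P1: load  L4 → I/S/I on L4; bus BusRd; mem=10
  op4 P2: load  L1 → I/I/S on L1; bus BusRd; mem=70
  op5 P0: store L1 := 96 → M/I/I on L1; bus BusRdX; mem=70
  op6 P2: load  L2 → I/I/S on L2; bus BusRd; mem=0
  op7 P1: load  L2 → I/S/S on L2; bus BusRd; mem=0
  op8 P1: store L1 := 95 → I/M/I on L1; bus BusRdX Flush; mem=96
  op9 P1: load  L5 → I/S/I on L5; bus BusRd; mem=40
  op10 P1: store L1 := 93 → I/M/I on L1; bus (none); mem=96
  op11 P1: store L4 := 72 → I/M/I on L4; bus BusRdX; mem=10
  op12 P0: load  L0 → S/I/I on L0; bus BusRd; mem=60
  op13 P0: load  L0 → S/I/I on L0; bus (none); mem=60
  op14 P2: load  L6 → I/S/S on L6; bus BusRd; mem=30
  op15 P2: load  L7 → I/S/S on L7; bus BusRd; mem=40
  op16 P0: store L3 := 21 → M/I/I on L3; bus BusRdX; mem=10
  op17 P1: load  L6 → I/S/S on L6; bus (none); mem=30
  op18 P1: load  L2 → I/S/S on L2; bus (none); mem=0
  op19 P1: load  L3 → S/S/I on L3; bus BusRd Flush; mem=21
  op20 P1: load  L3 → S/S/I on L3; bus (none); mem=21
  op21 P2: load  L6 → I/S/S on L6; bus (none); mem=30
  op22 P1: load  L4 → I/M/I on L4; bus (none); mem=10
  op23 P2: load  L0 → S/I/S on L0; bus BusRd; mem=60
  op24 P0: load  L4 → S/S/I on L4; bus BusRd Flush; mem=72
  op25 P1: store L1 := 6 → I/M/I on L1; bus (none); mem=96

bus = BusRd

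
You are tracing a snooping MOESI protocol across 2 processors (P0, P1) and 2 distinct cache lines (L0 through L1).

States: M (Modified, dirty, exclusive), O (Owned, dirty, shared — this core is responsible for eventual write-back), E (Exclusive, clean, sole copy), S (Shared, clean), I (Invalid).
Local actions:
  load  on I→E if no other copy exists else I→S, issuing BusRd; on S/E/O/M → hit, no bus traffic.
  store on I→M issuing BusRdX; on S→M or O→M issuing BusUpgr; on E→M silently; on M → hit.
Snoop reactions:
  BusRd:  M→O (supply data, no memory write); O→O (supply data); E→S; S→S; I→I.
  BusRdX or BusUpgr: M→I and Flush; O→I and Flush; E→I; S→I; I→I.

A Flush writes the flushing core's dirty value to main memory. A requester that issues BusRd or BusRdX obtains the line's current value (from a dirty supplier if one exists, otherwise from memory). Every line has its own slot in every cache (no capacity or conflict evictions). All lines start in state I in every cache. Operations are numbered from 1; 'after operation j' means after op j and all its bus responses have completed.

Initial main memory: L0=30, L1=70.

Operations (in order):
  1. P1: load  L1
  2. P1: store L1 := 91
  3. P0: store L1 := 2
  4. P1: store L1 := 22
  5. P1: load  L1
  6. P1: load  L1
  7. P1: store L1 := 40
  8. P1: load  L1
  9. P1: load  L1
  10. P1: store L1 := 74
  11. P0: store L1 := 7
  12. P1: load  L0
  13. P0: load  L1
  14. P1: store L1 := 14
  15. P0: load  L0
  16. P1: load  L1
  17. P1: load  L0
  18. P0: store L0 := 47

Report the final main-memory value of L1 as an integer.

step 1: P1: load  L1  ⟶  IE  (L1)  txn=BusRd  M[L1]=70
step 2: P1: store L1 := 91  ⟶  IM  (L1)  txn=∅  M[L1]=70
step 3: P0: store L1 := 2  ⟶  MI  (L1)  txn=BusRdX+Flush  M[L1]=91
step 4: P1: store L1 := 22  ⟶  IM  (L1)  txn=BusRdX+Flush  M[L1]=2
step 5: P1: load  L1  ⟶  IM  (L1)  txn=∅  M[L1]=2
step 6: P1: load  L1  ⟶  IM  (L1)  txn=∅  M[L1]=2
step 7: P1: store L1 := 40  ⟶  IM  (L1)  txn=∅  M[L1]=2
step 8: P1: load  L1  ⟶  IM  (L1)  txn=∅  M[L1]=2
step 9: P1: load  L1  ⟶  IM  (L1)  txn=∅  M[L1]=2
step 10: P1: store L1 := 74  ⟶  IM  (L1)  txn=∅  M[L1]=2
step 11: P0: store L1 := 7  ⟶  MI  (L1)  txn=BusRdX+Flush  M[L1]=74
step 12: P1: load  L0  ⟶  IE  (L0)  txn=BusRd  M[L0]=30
step 13: P0: load  L1  ⟶  MI  (L1)  txn=∅  M[L1]=74
step 14: P1: store L1 := 14  ⟶  IM  (L1)  txn=BusRdX+Flush  M[L1]=7
step 15: P0: load  L0  ⟶  SS  (L0)  txn=BusRd  M[L0]=30
step 16: P1: load  L1  ⟶  IM  (L1)  txn=∅  M[L1]=7
step 17: P1: load  L0  ⟶  SS  (L0)  txn=∅  M[L0]=30
step 18: P0: store L0 := 47  ⟶  MI  (L0)  txn=BusUpgr  M[L0]=30

memory[L1] = 7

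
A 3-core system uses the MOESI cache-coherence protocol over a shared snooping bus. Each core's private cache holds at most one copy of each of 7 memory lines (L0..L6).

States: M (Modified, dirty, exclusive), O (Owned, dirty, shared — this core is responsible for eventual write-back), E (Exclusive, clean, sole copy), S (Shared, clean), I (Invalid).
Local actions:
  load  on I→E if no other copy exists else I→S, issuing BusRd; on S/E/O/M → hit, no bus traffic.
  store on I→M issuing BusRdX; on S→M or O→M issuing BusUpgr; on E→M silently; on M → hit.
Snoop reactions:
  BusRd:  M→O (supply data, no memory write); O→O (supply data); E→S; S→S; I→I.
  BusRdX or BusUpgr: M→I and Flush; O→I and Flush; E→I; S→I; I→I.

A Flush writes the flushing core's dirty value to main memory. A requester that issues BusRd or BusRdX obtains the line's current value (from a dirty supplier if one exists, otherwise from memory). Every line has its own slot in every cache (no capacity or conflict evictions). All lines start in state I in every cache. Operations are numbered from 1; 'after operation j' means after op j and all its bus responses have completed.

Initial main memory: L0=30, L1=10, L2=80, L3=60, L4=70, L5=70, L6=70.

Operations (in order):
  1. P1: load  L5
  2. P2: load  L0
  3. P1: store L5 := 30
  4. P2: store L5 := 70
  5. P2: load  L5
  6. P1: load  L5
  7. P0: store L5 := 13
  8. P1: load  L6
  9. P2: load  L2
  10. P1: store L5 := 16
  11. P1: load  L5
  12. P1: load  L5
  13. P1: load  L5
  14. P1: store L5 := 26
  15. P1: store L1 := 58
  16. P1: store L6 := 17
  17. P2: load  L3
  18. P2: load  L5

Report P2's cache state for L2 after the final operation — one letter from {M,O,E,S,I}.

  op1 P1: load  L5 → I/E/I on L5; bus BusRd; mem=70
  op2 P2: load  L0 → I/I/E on L0; bus BusRd; mem=30
  op3 P1: store L5 := 30 → I/M/I on L5; bus (none); mem=70
  op4 P2: store L5 := 70 → I/I/M on L5; bus BusRdX Flush; mem=30
  op5 P2: load  L5 → I/I/M on L5; bus (none); mem=30
  op6 P1: load  L5 → I/S/O on L5; bus BusRd; mem=30
  op7 P0: store L5 := 13 → M/I/I on L5; bus BusRdX Flush; mem=70
  op8 P1: load  L6 → I/E/I on L6; bus BusRd; mem=70
  op9 P2: load  L2 → I/I/E on L2; bus BusRd; mem=80
  op10 P1: store L5 := 16 → I/M/I on L5; bus BusRdX Flush; mem=13
  op11 P1: load  L5 → I/M/I on L5; bus (none); mem=13
  op12 P1: load  L5 → I/M/I on L5; bus (none); mem=13
  op13 P1: load  L5 → I/M/I on L5; bus (none); mem=13
  op14 P1: store L5 := 26 → I/M/I on L5; bus (none); mem=13
  op15 P1: store L1 := 58 → I/M/I on L1; bus BusRdX; mem=10
  op16 P1: store L6 := 17 → I/M/I on L6; bus (none); mem=70
  op17 P2: load  L3 → I/I/E on L3; bus BusRd; mem=60
  op18 P2: load  L5 → I/O/S on L5; bus BusRd; mem=13

state = E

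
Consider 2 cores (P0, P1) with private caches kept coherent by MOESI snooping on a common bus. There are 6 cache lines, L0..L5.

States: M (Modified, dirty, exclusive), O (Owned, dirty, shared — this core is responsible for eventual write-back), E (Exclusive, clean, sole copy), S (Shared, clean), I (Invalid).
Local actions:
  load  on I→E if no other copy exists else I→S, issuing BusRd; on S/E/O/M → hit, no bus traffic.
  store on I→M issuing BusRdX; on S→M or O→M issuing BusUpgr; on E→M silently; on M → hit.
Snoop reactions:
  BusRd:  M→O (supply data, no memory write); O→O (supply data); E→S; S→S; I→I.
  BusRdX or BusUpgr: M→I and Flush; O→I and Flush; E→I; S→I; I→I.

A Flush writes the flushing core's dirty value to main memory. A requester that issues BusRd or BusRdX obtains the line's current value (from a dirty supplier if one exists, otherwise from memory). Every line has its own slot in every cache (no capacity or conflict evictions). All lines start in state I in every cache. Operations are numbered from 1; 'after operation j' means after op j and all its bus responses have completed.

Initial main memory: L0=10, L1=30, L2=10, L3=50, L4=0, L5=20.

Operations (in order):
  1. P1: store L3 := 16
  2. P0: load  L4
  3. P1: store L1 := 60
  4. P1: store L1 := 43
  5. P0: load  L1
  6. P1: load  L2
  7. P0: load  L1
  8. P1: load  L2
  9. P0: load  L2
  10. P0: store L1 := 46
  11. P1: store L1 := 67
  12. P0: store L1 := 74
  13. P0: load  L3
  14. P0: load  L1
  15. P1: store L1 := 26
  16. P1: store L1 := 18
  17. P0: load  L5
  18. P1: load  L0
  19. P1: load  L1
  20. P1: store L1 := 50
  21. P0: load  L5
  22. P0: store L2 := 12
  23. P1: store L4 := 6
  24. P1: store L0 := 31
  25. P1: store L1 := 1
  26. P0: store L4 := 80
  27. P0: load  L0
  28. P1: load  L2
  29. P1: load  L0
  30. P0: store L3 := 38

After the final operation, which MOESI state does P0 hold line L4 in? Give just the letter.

step 1: P1: store L3 := 16  ⟶  IM  (L3)  txn=BusRdX  M[L3]=50
step 2: P0: load  L4  ⟶  EI  (L4)  txn=BusRd  M[L4]=0
step 3: P1: store L1 := 60  ⟶  IM  (L1)  txn=BusRdX  M[L1]=30
step 4: P1: store L1 := 43  ⟶  IM  (L1)  txn=∅  M[L1]=30
step 5: P0: load  L1  ⟶  SO  (L1)  txn=BusRd  M[L1]=30
step 6: P1: load  L2  ⟶  IE  (L2)  txn=BusRd  M[L2]=10
step 7: P0: load  L1  ⟶  SO  (L1)  txn=∅  M[L1]=30
step 8: P1: load  L2  ⟶  IE  (L2)  txn=∅  M[L2]=10
step 9: P0: load  L2  ⟶  SS  (L2)  txn=BusRd  M[L2]=10
step 10: P0: store L1 := 46  ⟶  MI  (L1)  txn=BusUpgr+Flush  M[L1]=43
step 11: P1: store L1 := 67  ⟶  IM  (L1)  txn=BusRdX+Flush  M[L1]=46
step 12: P0: store L1 := 74  ⟶  MI  (L1)  txn=BusRdX+Flush  M[L1]=67
step 13: P0: load  L3  ⟶  SO  (L3)  txn=BusRd  M[L3]=50
step 14: P0: load  L1  ⟶  MI  (L1)  txn=∅  M[L1]=67
step 15: P1: store L1 := 26  ⟶  IM  (L1)  txn=BusRdX+Flush  M[L1]=74
step 16: P1: store L1 := 18  ⟶  IM  (L1)  txn=∅  M[L1]=74
step 17: P0: load  L5  ⟶  EI  (L5)  txn=BusRd  M[L5]=20
step 18: P1: load  L0  ⟶  IE  (L0)  txn=BusRd  M[L0]=10
step 19: P1: load  L1  ⟶  IM  (L1)  txn=∅  M[L1]=74
step 20: P1: store L1 := 50  ⟶  IM  (L1)  txn=∅  M[L1]=74
step 21: P0: load  L5  ⟶  EI  (L5)  txn=∅  M[L5]=20
step 22: P0: store L2 := 12  ⟶  MI  (L2)  txn=BusUpgr  M[L2]=10
step 23: P1: store L4 := 6  ⟶  IM  (L4)  txn=BusRdX  M[L4]=0
step 24: P1: store L0 := 31  ⟶  IM  (L0)  txn=∅  M[L0]=10
step 25: P1: store L1 := 1  ⟶  IM  (L1)  txn=∅  M[L1]=74
step 26: P0: store L4 := 80  ⟶  MI  (L4)  txn=BusRdX+Flush  M[L4]=6
step 27: P0: load  L0  ⟶  SO  (L0)  txn=BusRd  M[L0]=10
step 28: P1: load  L2  ⟶  OS  (L2)  txn=BusRd  M[L2]=10
step 29: P1: load  L0  ⟶  SO  (L0)  txn=∅  M[L0]=10
step 30: P0: store L3 := 38  ⟶  MI  (L3)  txn=BusUpgr+Flush  M[L3]=16

state = M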